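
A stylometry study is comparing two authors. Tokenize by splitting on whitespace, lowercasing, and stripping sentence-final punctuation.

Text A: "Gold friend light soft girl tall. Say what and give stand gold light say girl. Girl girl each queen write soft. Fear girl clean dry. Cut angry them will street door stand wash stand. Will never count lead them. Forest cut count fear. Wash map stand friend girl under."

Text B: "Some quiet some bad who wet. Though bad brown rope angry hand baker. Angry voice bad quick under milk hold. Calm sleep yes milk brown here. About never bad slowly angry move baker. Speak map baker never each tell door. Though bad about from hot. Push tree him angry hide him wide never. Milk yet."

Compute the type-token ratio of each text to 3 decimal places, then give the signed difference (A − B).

TTR(A) = 30/49 = 0.612
TTR(B) = 37/55 = 0.673
Difference = 0.612 − 0.673 = -0.061

-0.061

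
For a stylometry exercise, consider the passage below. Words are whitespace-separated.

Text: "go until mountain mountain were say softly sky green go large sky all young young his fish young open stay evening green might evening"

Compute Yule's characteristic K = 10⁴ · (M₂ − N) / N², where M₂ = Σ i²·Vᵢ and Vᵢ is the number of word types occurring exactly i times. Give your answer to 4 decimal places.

277.7778

Frequencies: young:3, go:2, mountain:2, sky:2, green:2, evening:2, until:1, were:1, say:1, softly:1, large:1, all:1, his:1, fish:1, open:1, stay:1, might:1
N = 24. Frequency spectrum: V_1=11, V_2=5, V_3=1
M₂ = 1²·11 + 2²·5 + 3²·1 = 40
K = 10000 × (40 − 24) / 24² = 277.7778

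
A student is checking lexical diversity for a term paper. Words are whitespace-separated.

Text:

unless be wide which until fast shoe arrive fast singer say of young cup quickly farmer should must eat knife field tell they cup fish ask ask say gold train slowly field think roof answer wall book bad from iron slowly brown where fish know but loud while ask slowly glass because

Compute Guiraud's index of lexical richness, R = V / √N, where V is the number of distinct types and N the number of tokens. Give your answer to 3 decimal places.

N = 52, V = 43.
√N = 7.211103
R = 43 / 7.211103 = 5.963

5.963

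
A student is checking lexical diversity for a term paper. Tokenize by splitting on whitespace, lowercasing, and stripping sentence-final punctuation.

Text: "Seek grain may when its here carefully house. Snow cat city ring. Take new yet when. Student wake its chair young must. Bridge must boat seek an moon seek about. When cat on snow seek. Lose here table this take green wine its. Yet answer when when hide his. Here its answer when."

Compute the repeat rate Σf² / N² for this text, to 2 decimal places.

0.04

Frequencies: when:6, seek:4, its:4, here:3, snow:2, cat:2, take:2, yet:2, must:2, answer:2, grain:1, may:1, carefully:1, house:1, city:1, ring:1, new:1, student:1, wake:1, chair:1, … (14 more, each freq 1)
Σf² = 125; N² = 2809
Repeat rate = 125 / 2809 = 0.04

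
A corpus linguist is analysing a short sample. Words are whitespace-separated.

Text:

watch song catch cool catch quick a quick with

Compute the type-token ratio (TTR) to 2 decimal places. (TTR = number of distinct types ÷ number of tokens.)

N = 9 tokens, V = 7 types.
TTR = V / N = 7 / 9 = 0.78

0.78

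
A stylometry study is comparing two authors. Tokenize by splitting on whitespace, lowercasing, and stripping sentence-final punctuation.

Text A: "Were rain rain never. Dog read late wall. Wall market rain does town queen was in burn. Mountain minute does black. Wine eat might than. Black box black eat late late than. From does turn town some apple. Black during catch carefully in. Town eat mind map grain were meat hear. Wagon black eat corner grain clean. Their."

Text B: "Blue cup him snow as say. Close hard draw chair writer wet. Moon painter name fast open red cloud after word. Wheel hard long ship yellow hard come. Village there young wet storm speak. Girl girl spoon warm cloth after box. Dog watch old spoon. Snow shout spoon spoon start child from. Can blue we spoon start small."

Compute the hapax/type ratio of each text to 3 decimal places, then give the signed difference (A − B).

A: hapax=27, V=38, ratio=0.711
B: hapax=38, V=46, ratio=0.826
Difference = 0.711 − 0.826 = -0.115

-0.115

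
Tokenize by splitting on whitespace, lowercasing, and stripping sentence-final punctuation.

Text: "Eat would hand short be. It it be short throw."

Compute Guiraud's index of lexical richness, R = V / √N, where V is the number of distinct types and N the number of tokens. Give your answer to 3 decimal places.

2.214

N = 10, V = 7.
√N = 3.162278
R = 7 / 3.162278 = 2.214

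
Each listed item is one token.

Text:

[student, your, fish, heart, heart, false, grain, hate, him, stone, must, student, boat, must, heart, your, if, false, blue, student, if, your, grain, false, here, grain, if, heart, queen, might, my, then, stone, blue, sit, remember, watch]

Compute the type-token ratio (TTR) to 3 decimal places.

0.568

N = 37 tokens, V = 21 types.
TTR = V / N = 21 / 37 = 0.568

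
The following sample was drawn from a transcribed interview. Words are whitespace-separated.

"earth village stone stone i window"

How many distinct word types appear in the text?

5

Distinct types: {earth, i, stone, village, window}
V = 5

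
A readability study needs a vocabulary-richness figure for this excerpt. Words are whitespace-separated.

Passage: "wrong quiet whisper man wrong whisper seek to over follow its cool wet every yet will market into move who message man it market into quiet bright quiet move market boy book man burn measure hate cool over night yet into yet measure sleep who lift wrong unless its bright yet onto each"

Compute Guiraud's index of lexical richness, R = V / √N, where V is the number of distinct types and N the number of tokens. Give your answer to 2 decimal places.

4.40

N = 53, V = 32.
√N = 7.280110
R = 32 / 7.280110 = 4.40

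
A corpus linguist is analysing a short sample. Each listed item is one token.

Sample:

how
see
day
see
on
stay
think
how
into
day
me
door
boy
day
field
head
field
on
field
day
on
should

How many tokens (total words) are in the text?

22

Tokens: how, see, day, see, on, stay, think, how, into, day, me, door, boy, day, field, head, field, on, field, day, on, should
N = 22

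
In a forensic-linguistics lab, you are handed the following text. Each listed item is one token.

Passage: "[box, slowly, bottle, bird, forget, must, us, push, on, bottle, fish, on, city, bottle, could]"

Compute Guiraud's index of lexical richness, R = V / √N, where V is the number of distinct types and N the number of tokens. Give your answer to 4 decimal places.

N = 15, V = 12.
√N = 3.872983
R = 12 / 3.872983 = 3.0984

3.0984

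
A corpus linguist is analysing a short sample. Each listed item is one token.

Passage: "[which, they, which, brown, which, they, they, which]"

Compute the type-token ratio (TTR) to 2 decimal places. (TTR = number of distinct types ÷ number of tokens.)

0.38

N = 8 tokens, V = 3 types.
TTR = V / N = 3 / 8 = 0.38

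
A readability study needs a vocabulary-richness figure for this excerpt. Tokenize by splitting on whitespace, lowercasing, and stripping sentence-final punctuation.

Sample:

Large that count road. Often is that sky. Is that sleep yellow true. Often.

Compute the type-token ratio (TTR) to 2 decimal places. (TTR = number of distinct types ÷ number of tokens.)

0.71

N = 14 tokens, V = 10 types.
TTR = V / N = 10 / 14 = 0.71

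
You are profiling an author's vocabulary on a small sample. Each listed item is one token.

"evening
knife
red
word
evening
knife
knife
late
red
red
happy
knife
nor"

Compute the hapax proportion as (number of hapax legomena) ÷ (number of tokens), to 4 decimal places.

Frequencies: knife:4, red:3, evening:2, word:1, late:1, happy:1, nor:1
Hapax count = 4; token count = 13.
Ratio = 4 / 13 = 0.3077

0.3077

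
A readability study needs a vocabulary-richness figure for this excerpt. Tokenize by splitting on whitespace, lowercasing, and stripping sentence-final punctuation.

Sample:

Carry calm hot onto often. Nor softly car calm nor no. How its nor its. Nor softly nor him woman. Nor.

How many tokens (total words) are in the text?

21

Tokens: carry, calm, hot, onto, often, nor, softly, car, calm, nor, no, how, its, nor, its, nor, softly, nor, him, woman, nor
N = 21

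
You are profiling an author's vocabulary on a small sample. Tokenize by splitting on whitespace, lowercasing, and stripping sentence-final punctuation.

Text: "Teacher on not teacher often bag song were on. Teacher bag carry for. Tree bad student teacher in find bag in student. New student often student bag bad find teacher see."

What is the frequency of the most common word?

Frequencies: teacher:5, bag:4, student:4, on:2, often:2, bad:2, in:2, find:2, not:1, song:1, were:1, carry:1, for:1, tree:1, new:1, see:1
Most common: 'teacher' with frequency 5.

5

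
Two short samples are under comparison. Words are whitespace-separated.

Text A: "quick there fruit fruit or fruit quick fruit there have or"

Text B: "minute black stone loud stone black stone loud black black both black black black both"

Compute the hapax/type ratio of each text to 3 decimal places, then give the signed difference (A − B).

0.000

A: hapax=1, V=5, ratio=0.200
B: hapax=1, V=5, ratio=0.200
Difference = 0.200 − 0.200 = 0.000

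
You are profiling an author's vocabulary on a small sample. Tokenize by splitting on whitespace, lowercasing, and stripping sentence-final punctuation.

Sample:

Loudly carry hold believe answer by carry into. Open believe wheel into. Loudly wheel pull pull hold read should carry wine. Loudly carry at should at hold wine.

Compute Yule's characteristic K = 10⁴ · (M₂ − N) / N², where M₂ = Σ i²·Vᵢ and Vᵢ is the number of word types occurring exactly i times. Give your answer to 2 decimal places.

484.69

Frequencies: carry:4, loudly:3, hold:3, believe:2, into:2, wheel:2, pull:2, should:2, wine:2, at:2, answer:1, by:1, open:1, read:1
N = 28. Frequency spectrum: V_1=4, V_2=7, V_3=2, V_4=1
M₂ = 1²·4 + 2²·7 + 3²·2 + 4²·1 = 66
K = 10000 × (66 − 28) / 28² = 484.69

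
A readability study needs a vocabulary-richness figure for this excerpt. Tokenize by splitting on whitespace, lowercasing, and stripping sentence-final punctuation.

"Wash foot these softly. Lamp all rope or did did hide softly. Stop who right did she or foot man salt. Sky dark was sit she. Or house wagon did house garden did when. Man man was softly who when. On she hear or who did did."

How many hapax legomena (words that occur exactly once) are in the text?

Frequencies: did:7, or:4, softly:3, who:3, she:3, man:3, foot:2, was:2, house:2, when:2, wash:1, these:1, lamp:1, all:1, rope:1, hide:1, stop:1, right:1, salt:1, sky:1, … (6 more, each freq 1)
Hapax (freq=1): all, dark, garden, hear, hide, lamp, on, right, rope, salt, sit, sky, stop, these, wagon, wash

16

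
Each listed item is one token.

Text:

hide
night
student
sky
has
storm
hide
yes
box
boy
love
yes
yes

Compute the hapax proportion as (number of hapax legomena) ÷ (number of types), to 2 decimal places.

0.80

Frequencies: yes:3, hide:2, night:1, student:1, sky:1, has:1, storm:1, box:1, boy:1, love:1
Hapax count = 8; type count = 10.
Ratio = 8 / 10 = 0.80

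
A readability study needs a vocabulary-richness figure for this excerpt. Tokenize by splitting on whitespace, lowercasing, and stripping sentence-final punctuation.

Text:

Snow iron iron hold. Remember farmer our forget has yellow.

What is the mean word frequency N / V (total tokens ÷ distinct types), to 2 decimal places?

N = 10 tokens, V = 9 types.
Mean frequency = N / V = 10 / 9 = 1.11

1.11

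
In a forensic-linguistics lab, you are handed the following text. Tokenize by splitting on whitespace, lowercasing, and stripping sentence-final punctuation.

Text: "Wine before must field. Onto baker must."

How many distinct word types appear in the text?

Distinct types: {baker, before, field, must, onto, wine}
V = 6

6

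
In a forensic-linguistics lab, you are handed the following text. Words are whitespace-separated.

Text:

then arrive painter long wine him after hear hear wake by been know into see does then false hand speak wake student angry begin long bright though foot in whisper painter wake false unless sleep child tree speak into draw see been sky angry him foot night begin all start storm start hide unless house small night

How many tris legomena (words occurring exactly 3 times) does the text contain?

Frequencies: wake:3, then:2, painter:2, long:2, him:2, hear:2, been:2, into:2, see:2, false:2, speak:2, angry:2, begin:2, foot:2, unless:2, night:2, start:2, arrive:1, wine:1, after:1, … (19 more, each freq 1)
Words with frequency 3: wake

1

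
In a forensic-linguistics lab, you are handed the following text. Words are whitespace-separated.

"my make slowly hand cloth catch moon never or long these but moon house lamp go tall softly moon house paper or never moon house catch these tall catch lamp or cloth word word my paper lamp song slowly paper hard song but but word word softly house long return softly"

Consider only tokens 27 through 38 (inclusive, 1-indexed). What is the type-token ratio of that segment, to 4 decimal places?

0.8333

Segment tokens 27–38: these, tall, catch, lamp, or, cloth, word, word, my, paper, lamp, song
Segment N = 12, segment V = 10.
TTR = 10 / 12 = 0.8333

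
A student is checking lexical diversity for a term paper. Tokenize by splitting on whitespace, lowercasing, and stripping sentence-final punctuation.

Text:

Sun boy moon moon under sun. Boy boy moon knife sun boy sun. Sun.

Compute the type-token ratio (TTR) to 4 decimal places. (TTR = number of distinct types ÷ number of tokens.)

0.3571

N = 14 tokens, V = 5 types.
TTR = V / N = 5 / 14 = 0.3571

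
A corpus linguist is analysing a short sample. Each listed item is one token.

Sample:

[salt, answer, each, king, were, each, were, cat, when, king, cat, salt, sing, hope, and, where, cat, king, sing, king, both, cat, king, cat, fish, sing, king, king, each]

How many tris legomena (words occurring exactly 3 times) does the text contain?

Frequencies: king:7, cat:5, each:3, sing:3, salt:2, were:2, answer:1, when:1, hope:1, and:1, where:1, both:1, fish:1
Words with frequency 3: each, sing

2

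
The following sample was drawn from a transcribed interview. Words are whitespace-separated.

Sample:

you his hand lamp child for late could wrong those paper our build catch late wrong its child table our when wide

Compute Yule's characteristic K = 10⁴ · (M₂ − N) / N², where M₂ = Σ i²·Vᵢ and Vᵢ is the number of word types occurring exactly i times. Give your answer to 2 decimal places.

165.29

Frequencies: child:2, late:2, wrong:2, our:2, you:1, his:1, hand:1, lamp:1, for:1, could:1, those:1, paper:1, build:1, catch:1, its:1, table:1, when:1, wide:1
N = 22. Frequency spectrum: V_1=14, V_2=4
M₂ = 1²·14 + 2²·4 = 30
K = 10000 × (30 − 22) / 22² = 165.29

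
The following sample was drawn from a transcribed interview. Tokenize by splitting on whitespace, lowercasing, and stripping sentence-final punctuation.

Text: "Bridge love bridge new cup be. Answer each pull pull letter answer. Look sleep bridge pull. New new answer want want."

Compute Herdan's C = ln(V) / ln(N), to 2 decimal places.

0.82

N = 21, V = 12.
ln(V) = 2.484907, ln(N) = 3.044522
C = 2.484907 / 3.044522 = 0.82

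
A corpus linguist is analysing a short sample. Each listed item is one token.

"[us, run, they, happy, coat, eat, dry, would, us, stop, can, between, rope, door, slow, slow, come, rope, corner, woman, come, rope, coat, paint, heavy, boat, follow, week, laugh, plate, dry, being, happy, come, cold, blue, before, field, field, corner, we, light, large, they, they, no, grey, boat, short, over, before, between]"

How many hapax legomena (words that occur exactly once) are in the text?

23

Frequencies: they:3, rope:3, come:3, us:2, happy:2, coat:2, dry:2, between:2, slow:2, corner:2, boat:2, before:2, field:2, run:1, eat:1, would:1, stop:1, can:1, door:1, woman:1, … (16 more, each freq 1)
Hapax (freq=1): being, blue, can, cold, door, eat, follow, grey, heavy, large, laugh, light, no, over, paint, plate, run, short, stop, we, week, woman, would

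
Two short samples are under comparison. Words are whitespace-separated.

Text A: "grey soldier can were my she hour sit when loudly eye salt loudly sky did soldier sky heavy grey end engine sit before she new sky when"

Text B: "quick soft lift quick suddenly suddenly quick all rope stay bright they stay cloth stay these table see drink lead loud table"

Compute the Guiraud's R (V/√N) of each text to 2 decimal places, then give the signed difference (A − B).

A: V=19, N=27, R=3.66
B: V=16, N=22, R=3.41
Difference = 3.66 − 3.41 = 0.25

0.25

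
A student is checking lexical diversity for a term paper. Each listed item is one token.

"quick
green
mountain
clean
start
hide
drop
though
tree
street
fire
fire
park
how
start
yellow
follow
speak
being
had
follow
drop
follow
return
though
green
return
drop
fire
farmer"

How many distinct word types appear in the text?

Distinct types: {being, clean, drop, farmer, fire, follow, green, had, hide, how, mountain, park, quick, return, speak, start, street, though, tree, yellow}
V = 20

20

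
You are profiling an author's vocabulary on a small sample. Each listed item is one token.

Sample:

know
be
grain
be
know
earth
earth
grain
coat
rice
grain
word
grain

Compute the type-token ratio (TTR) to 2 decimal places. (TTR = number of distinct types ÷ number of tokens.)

N = 13 tokens, V = 7 types.
TTR = V / N = 7 / 13 = 0.54

0.54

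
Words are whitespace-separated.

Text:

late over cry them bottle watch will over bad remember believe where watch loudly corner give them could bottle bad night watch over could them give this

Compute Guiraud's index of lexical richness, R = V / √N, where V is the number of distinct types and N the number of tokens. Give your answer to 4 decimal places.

N = 27, V = 17.
√N = 5.196152
R = 17 / 5.196152 = 3.2717

3.2717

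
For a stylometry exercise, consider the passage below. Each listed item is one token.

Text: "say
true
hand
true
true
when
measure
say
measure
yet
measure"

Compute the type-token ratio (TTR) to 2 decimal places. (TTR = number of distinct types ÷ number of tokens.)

N = 11 tokens, V = 6 types.
TTR = V / N = 6 / 11 = 0.55

0.55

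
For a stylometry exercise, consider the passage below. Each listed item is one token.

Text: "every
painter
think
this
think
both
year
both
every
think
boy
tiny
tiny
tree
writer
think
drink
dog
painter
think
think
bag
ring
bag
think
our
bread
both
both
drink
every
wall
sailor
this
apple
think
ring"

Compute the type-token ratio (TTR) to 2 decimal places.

0.51

N = 37 tokens, V = 19 types.
TTR = V / N = 19 / 37 = 0.51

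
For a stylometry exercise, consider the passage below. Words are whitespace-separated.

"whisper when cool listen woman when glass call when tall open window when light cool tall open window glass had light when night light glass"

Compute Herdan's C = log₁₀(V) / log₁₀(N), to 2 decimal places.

N = 25, V = 13.
log₁₀(V) = 1.113943, log₁₀(N) = 1.397940
C = 1.113943 / 1.397940 = 0.80

0.80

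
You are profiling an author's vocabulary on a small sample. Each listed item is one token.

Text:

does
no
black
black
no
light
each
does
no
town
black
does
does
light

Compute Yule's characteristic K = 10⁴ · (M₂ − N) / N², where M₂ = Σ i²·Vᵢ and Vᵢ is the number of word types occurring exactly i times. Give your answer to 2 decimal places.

1326.53

Frequencies: does:4, no:3, black:3, light:2, each:1, town:1
N = 14. Frequency spectrum: V_1=2, V_2=1, V_3=2, V_4=1
M₂ = 1²·2 + 2²·1 + 3²·2 + 4²·1 = 40
K = 10000 × (40 − 14) / 14² = 1326.53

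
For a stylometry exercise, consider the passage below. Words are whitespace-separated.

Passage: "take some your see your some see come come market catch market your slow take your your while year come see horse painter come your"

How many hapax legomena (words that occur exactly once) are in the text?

6

Frequencies: your:6, come:4, see:3, take:2, some:2, market:2, catch:1, slow:1, while:1, year:1, horse:1, painter:1
Hapax (freq=1): catch, horse, painter, slow, while, year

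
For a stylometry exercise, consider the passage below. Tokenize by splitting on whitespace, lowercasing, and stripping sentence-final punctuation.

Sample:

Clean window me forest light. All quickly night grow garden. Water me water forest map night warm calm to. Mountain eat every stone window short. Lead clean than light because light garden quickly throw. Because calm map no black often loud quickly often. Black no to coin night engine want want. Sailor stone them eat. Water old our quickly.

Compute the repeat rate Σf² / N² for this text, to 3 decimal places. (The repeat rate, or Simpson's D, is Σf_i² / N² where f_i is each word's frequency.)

Frequencies: quickly:4, light:3, night:3, water:3, clean:2, window:2, me:2, forest:2, garden:2, map:2, calm:2, to:2, eat:2, stone:2, because:2, no:2, black:2, often:2, want:2, all:1, … (15 more, each freq 1)
Σf² = 119; N² = 3481
Repeat rate = 119 / 3481 = 0.034

0.034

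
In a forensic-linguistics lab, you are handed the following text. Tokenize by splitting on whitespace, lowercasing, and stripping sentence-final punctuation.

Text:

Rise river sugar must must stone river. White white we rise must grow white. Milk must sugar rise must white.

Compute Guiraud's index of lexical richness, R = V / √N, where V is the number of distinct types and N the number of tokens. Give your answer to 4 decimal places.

2.0125

N = 20, V = 9.
√N = 4.472136
R = 9 / 4.472136 = 2.0125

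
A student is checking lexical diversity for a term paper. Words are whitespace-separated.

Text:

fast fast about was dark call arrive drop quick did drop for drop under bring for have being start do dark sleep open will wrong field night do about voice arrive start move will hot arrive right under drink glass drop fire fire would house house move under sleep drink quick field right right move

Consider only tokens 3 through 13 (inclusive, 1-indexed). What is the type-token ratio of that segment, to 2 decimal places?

0.82

Segment tokens 3–13: about, was, dark, call, arrive, drop, quick, did, drop, for, drop
Segment N = 11, segment V = 9.
TTR = 9 / 11 = 0.82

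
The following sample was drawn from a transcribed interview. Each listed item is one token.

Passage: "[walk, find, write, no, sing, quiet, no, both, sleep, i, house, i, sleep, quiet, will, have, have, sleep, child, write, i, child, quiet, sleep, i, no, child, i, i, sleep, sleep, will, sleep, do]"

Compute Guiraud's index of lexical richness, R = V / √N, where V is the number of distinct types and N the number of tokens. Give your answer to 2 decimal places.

N = 34, V = 14.
√N = 5.830952
R = 14 / 5.830952 = 2.40

2.40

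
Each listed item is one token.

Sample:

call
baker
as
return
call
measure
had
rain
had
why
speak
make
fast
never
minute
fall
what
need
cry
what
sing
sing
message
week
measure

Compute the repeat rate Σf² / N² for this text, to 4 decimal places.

0.0560

Frequencies: call:2, measure:2, had:2, what:2, sing:2, baker:1, as:1, return:1, rain:1, why:1, speak:1, make:1, fast:1, never:1, minute:1, fall:1, need:1, cry:1, message:1, week:1
Σf² = 35; N² = 625
Repeat rate = 35 / 625 = 0.0560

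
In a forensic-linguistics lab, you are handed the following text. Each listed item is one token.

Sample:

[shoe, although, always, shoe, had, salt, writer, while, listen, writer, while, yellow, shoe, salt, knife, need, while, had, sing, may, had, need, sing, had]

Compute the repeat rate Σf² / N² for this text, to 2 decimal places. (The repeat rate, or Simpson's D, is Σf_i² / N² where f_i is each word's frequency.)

0.10

Frequencies: had:4, shoe:3, while:3, salt:2, writer:2, need:2, sing:2, although:1, always:1, listen:1, yellow:1, knife:1, may:1
Σf² = 56; N² = 576
Repeat rate = 56 / 576 = 0.10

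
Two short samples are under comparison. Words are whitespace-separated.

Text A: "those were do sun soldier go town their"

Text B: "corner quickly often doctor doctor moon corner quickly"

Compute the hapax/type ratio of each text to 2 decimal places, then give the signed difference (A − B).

0.60

A: hapax=8, V=8, ratio=1.00
B: hapax=2, V=5, ratio=0.40
Difference = 1.00 − 0.40 = 0.60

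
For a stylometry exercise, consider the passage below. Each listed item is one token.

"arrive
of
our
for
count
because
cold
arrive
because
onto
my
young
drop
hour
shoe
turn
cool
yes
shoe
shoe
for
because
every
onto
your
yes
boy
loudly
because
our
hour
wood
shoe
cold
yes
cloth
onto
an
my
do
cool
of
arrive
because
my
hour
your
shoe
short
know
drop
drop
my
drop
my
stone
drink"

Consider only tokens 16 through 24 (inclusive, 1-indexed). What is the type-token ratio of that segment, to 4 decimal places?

0.8889

Segment tokens 16–24: turn, cool, yes, shoe, shoe, for, because, every, onto
Segment N = 9, segment V = 8.
TTR = 8 / 9 = 0.8889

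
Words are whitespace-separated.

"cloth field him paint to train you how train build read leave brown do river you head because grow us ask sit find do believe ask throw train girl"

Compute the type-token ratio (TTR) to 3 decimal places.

0.828

N = 29 tokens, V = 24 types.
TTR = V / N = 24 / 29 = 0.828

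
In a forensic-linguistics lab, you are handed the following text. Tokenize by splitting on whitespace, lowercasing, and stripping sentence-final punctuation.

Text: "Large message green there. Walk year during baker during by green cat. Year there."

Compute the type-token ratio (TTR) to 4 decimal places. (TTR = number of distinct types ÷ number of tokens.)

N = 14 tokens, V = 10 types.
TTR = V / N = 10 / 14 = 0.7143

0.7143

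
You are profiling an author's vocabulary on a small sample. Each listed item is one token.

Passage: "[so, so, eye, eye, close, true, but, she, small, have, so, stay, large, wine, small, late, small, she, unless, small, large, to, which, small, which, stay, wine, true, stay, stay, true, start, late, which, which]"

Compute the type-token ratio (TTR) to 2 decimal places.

0.46

N = 35 tokens, V = 16 types.
TTR = V / N = 16 / 35 = 0.46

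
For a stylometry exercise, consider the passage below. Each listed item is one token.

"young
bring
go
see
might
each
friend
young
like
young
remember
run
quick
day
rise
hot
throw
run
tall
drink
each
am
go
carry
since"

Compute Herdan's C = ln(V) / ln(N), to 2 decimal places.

N = 25, V = 20.
ln(V) = 2.995732, ln(N) = 3.218876
C = 2.995732 / 3.218876 = 0.93

0.93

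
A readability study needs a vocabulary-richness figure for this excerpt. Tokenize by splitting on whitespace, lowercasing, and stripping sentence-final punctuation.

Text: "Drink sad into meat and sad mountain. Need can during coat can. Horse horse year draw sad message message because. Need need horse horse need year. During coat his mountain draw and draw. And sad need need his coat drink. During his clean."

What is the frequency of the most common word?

Frequencies: need:6, sad:4, horse:4, and:3, during:3, coat:3, draw:3, his:3, drink:2, mountain:2, can:2, year:2, message:2, into:1, meat:1, because:1, clean:1
Most common: 'need' with frequency 6.

6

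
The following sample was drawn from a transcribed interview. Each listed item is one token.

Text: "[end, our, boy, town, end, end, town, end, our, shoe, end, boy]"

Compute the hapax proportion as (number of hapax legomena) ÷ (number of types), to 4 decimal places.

Frequencies: end:5, our:2, boy:2, town:2, shoe:1
Hapax count = 1; type count = 5.
Ratio = 1 / 5 = 0.2000

0.2000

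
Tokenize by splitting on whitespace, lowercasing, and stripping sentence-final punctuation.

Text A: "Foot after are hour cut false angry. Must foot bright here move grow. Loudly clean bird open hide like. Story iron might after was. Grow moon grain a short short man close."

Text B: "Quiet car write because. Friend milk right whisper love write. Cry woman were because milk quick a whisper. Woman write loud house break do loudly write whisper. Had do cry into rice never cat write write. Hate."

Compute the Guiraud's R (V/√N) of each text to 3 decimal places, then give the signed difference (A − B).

A: V=28, N=32, R=4.950
B: V=25, N=37, R=4.110
Difference = 4.950 − 4.110 = 0.840

0.840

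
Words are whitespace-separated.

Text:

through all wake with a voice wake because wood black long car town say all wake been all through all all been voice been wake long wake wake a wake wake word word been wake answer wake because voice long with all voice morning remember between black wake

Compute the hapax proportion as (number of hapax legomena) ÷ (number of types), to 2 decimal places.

0.42

Frequencies: wake:11, all:6, voice:4, been:4, long:3, through:2, with:2, a:2, because:2, black:2, word:2, wood:1, car:1, town:1, say:1, answer:1, morning:1, remember:1, between:1
Hapax count = 8; type count = 19.
Ratio = 8 / 19 = 0.42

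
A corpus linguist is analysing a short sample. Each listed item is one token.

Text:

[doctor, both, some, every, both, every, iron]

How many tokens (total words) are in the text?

Tokens: doctor, both, some, every, both, every, iron
N = 7

7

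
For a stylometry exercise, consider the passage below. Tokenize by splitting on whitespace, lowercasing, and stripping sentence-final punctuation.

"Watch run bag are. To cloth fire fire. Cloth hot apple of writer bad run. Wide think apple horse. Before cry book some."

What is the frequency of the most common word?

2

Frequencies: run:2, cloth:2, fire:2, apple:2, watch:1, bag:1, are:1, to:1, hot:1, of:1, writer:1, bad:1, wide:1, think:1, horse:1, before:1, cry:1, book:1, some:1
Most common: 'run' with frequency 2.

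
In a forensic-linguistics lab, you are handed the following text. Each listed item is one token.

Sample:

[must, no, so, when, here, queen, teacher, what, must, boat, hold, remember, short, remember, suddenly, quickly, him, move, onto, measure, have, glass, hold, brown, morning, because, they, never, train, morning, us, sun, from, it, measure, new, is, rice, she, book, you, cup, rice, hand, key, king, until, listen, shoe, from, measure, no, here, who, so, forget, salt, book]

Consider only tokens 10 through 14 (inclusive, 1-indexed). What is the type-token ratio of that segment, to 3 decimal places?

0.800

Segment tokens 10–14: boat, hold, remember, short, remember
Segment N = 5, segment V = 4.
TTR = 4 / 5 = 0.800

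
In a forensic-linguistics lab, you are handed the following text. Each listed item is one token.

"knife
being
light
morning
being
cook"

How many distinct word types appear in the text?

5

Distinct types: {being, cook, knife, light, morning}
V = 5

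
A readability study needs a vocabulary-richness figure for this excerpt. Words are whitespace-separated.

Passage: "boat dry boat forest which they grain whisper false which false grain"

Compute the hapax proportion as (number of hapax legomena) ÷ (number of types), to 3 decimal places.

0.500

Frequencies: boat:2, which:2, grain:2, false:2, dry:1, forest:1, they:1, whisper:1
Hapax count = 4; type count = 8.
Ratio = 4 / 8 = 0.500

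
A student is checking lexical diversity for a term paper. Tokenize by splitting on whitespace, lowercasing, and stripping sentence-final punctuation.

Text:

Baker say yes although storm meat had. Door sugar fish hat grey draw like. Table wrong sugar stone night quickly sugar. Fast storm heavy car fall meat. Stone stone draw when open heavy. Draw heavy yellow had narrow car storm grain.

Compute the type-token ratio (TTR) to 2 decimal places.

N = 41 tokens, V = 28 types.
TTR = V / N = 28 / 41 = 0.68

0.68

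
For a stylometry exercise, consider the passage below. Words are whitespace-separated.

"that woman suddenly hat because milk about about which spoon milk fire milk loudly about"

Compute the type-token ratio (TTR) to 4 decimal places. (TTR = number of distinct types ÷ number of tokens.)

0.7333

N = 15 tokens, V = 11 types.
TTR = V / N = 11 / 15 = 0.7333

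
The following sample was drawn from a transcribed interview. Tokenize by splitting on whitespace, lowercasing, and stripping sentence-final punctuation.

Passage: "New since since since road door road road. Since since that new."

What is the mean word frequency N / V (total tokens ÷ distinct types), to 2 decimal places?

2.40

N = 12 tokens, V = 5 types.
Mean frequency = N / V = 12 / 5 = 2.40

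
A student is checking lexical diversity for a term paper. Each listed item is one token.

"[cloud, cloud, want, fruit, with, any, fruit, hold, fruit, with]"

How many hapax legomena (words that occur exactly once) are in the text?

Frequencies: fruit:3, cloud:2, with:2, want:1, any:1, hold:1
Hapax (freq=1): any, hold, want

3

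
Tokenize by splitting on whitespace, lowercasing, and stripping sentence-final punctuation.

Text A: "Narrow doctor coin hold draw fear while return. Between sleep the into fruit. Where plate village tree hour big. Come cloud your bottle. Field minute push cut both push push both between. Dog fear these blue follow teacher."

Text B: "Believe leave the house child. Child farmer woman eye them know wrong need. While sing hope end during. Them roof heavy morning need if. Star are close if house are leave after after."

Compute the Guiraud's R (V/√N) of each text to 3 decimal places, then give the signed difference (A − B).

A: V=33, N=38, R=5.353
B: V=25, N=33, R=4.352
Difference = 5.353 − 4.352 = 1.001

1.001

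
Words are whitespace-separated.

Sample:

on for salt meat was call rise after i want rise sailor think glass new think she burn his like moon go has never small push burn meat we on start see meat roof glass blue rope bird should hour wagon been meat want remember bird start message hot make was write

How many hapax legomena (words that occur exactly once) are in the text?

30

Frequencies: meat:4, on:2, was:2, rise:2, want:2, think:2, glass:2, burn:2, start:2, bird:2, for:1, salt:1, call:1, after:1, i:1, sailor:1, new:1, she:1, his:1, like:1, … (20 more, each freq 1)
Hapax (freq=1): after, been, blue, call, for, go, has, his, hot, hour, i, like, make, message, moon, never, new, push, remember, roof, rope, sailor, salt, see, she, should, small, wagon, we, write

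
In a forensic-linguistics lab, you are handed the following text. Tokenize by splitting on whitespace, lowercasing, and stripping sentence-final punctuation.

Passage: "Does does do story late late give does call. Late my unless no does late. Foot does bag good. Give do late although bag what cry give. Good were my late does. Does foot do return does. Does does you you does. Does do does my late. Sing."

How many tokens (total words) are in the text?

Tokens: does, does, do, story, late, late, give, does, call, late, my, unless, no, does, late, foot, does, bag, good, give, do, late, although, bag, what, cry, give, good, were, my, late, does, does, foot, do, return, does, does, does, you, you, does, does, do, does, my, late, sing
N = 48

48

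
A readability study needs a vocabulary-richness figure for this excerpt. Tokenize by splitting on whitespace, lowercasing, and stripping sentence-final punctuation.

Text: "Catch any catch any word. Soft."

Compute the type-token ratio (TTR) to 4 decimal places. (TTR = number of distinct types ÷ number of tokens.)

0.6667

N = 6 tokens, V = 4 types.
TTR = V / N = 4 / 6 = 0.6667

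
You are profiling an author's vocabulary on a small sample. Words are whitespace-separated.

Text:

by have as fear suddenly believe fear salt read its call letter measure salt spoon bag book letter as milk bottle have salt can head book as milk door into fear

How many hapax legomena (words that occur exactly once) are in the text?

Frequencies: as:3, fear:3, salt:3, have:2, letter:2, book:2, milk:2, by:1, suddenly:1, believe:1, read:1, its:1, call:1, measure:1, spoon:1, bag:1, bottle:1, can:1, head:1, door:1, … (1 more, each freq 1)
Hapax (freq=1): bag, believe, bottle, by, call, can, door, head, into, its, measure, read, spoon, suddenly

14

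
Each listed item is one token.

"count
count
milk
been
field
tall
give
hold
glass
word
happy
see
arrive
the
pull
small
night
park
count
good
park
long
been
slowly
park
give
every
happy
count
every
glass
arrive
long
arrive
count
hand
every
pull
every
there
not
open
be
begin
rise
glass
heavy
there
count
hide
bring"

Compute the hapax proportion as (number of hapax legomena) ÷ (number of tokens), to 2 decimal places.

0.39

Frequencies: count:6, every:4, glass:3, arrive:3, park:3, been:2, give:2, happy:2, pull:2, long:2, there:2, milk:1, field:1, tall:1, hold:1, word:1, see:1, the:1, small:1, night:1, … (11 more, each freq 1)
Hapax count = 20; token count = 51.
Ratio = 20 / 51 = 0.39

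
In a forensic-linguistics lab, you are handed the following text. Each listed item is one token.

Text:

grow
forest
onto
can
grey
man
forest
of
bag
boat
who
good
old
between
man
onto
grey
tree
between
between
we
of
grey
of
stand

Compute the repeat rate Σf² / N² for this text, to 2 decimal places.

0.08

Frequencies: grey:3, of:3, between:3, forest:2, onto:2, man:2, grow:1, can:1, bag:1, boat:1, who:1, good:1, old:1, tree:1, we:1, stand:1
Σf² = 49; N² = 625
Repeat rate = 49 / 625 = 0.08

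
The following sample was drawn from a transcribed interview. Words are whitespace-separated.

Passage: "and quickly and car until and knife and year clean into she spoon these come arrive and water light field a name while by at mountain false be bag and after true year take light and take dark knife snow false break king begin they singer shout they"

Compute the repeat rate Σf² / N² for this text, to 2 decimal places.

0.04

Frequencies: and:7, knife:2, year:2, light:2, false:2, take:2, they:2, quickly:1, car:1, until:1, clean:1, into:1, she:1, spoon:1, these:1, come:1, arrive:1, water:1, field:1, a:1, … (16 more, each freq 1)
Σf² = 102; N² = 2304
Repeat rate = 102 / 2304 = 0.04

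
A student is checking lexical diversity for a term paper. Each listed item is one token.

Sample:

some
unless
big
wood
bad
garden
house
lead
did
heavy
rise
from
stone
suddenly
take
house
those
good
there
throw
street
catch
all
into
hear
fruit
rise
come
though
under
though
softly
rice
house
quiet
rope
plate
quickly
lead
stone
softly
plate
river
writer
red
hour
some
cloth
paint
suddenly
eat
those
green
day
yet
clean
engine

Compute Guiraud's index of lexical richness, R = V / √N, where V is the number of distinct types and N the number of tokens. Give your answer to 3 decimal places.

N = 57, V = 46.
√N = 7.549834
R = 46 / 7.549834 = 6.093

6.093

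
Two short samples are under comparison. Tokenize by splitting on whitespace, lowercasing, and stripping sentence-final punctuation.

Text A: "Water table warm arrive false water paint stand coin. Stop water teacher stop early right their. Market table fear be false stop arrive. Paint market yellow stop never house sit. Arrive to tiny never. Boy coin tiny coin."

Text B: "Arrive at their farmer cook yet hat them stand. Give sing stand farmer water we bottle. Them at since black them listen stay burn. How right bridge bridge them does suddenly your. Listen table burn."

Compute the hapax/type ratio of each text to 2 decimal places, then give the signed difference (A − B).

A: hapax=13, V=23, ratio=0.57
B: hapax=19, V=26, ratio=0.73
Difference = 0.57 − 0.73 = -0.16

-0.16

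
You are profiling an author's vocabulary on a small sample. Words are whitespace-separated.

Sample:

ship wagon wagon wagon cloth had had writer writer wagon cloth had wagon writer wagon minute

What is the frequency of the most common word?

6

Frequencies: wagon:6, had:3, writer:3, cloth:2, ship:1, minute:1
Most common: 'wagon' with frequency 6.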